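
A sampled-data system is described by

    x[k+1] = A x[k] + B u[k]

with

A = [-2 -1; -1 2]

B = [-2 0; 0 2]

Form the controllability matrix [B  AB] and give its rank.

2

AB = [[4, -2], [2, 4]]
Controllability matrix C = [B  AB] = [[-2, 0, 4, -2], [0, 2, 2, 4]]
Take the 2×2 submatrix of C formed by columns 1, 2: [[-2, 0], [0, 2]]. Its determinant is (-2)·2 - 0·0 = -4 - 0 = -4 ≠ 0.
So rank(C) ≥ 2; since C has 2 rows, rank(C) = 2.
rank(C) = 2 = n, so the pair (A, B) is completely controllable.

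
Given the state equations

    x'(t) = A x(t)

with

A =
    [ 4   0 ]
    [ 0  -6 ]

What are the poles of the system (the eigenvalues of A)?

-6, 4

det(sI - A) = s^2 - (tr A)s + det A, with tr A = 4 + (-6) = -2 and det A = 4·(-6) - 0·0 = -24 - 0 = -24.
So p(s) = det(sI - A) = s^2 + 2s - 24.
Factor s^2 + 2s - 24: two numbers with sum -2 and product -24 are 4 and -6, so s^2 + 2s - 24 = (s - 4)(s + 6).
Hence p(s) = (s - 4) (s + 6), with roots -6, 4.
At least one eigenvalue has non-negative real part, so the system is not asymptotically stable.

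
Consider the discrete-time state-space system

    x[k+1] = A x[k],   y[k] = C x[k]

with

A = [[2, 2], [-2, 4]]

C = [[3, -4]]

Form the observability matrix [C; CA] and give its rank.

CA = [[14, -10]]
Observability matrix O = [C; CA] = [[3, -4], [14, -10]]
det(O) = 3·(-10) - (-4)·14 = -30 - (-56) = 26 ≠ 0, so rank(O) = 2.
rank(O) = 2 = n, so the pair (A, C) is completely observable.

2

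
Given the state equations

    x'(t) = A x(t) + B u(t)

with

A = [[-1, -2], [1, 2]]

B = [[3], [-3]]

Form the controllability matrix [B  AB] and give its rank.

AB = [[3], [-3]]
Controllability matrix C = [B  AB] = [[3, 3], [-3, -3]]
Every column of C is a scalar multiple of column 1 = [3, -3] (multipliers 1, 1), so the columns span a one-dimensional space.
C ≠ 0, hence rank(C) = 1.
rank(C) = 1 < n = 2, so the pair (A, B) is not completely controllable.

1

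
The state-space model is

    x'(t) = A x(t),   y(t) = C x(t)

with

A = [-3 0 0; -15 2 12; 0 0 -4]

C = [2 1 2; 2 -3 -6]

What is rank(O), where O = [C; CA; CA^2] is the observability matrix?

2

CA = [[-21, 2, 4], [39, -6, -12]]
CA^2 = [[33, 4, 8], [-27, -12, -24]]
Observability matrix O = [C; CA; CA^2] = [[2, 1, 2], [2, -3, -6], [-21, 2, 4], [39, -6, -12], [33, 4, 8], [-27, -12, -24]]
The columns c1, c2, c3 of O are linearly dependent: -2·c2 + c3 = 0 (check each entry), so rank(O) ≤ 2.
The 2×2 minor from rows 1, 2, columns 1, 2 is 2·(-3) - 1·2 = -6 - 2 = -8 ≠ 0, so rank(O) = 2.
rank(O) = 2 < n = 3, so the pair (A, C) is not completely observable.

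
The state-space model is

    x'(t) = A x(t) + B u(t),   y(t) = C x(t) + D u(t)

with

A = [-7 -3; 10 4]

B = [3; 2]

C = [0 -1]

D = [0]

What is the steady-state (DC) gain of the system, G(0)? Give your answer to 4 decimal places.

G(0) = C(-A)^{-1}B + D = -C A^{-1} B + D.
det A = 2, so A^{-1} = (1/2)·adj(A) = [[2, 3/2], [-5, -7/2]]
A^{-1} B = [9, -22]^T
C A^{-1} B = 22
G(0) = D - C A^{-1} B = 0 - (22) = -22

-22.0000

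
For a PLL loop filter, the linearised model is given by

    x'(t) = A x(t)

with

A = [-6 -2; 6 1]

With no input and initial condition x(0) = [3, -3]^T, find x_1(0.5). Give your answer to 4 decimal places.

0.2351

det(sI - A) = s^2 - (tr A)s + det A, with tr A = (-6) + 1 = -5 and det A = (-6)·1 - (-2)·6 = -6 - (-12) = 6.
So p(s) = det(sI - A) = s^2 + 5s + 6.
Factor s^2 + 5s + 6: two numbers with sum -5 and product 6 are -2 and -3, so s^2 + 5s + 6 = (s + 2)(s + 3).
Hence p(s) = (s + 2) (s + 3), with roots -3, -2.
The eigenvalues -3, -2 are distinct and real, so A is diagonalisable and x(t) = e^{At} x(0) = V diag(e^{λ_i t}) V^{-1} x(0), where the columns of V are the eigenvectors.
λ = -3: A - (-3)I = [[-3, -2], [6, 4]]. Row 1 gives (-3)·v1 + (-2)·v2 = 0, so take v_1 = [2, -3]^T.
λ = -2: A - (-2)I = [[-4, -2], [6, 3]]. Row 1 gives (-4)·v1 + (-2)·v2 = 0, so take v_2 = [-1, 2]^T.
V = [v_1 v_2] = [[2, -1], [-3, 2]] has det V = 1, so V^{-1} = adj(V)/det V = [[2, 1], [3, 2]].
Modal coordinates z(0) = V^{-1} x(0): 2·3 + 1·(-3) = 3; 3·3 + 2·(-3) = 3; so z(0) = [3, 3]^T.
x_1(t) = Σ_i (v_i)_1 · z_i(0) · e^{λ_i t} (row 1 of V times the modal terms).
x_1(0.5) = 2·3·e^{-3·0.5} + (-1)·3·e^{-2·0.5} = 6·0.223130 + (-3)·0.367879 = 0.2351.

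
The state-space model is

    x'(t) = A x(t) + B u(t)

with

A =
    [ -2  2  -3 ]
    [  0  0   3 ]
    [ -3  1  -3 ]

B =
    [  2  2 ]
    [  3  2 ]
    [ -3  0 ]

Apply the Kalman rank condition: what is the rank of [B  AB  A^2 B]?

3

AB = [[11, 0], [-9, 0], [6, -4]]
A^2B = [[-58, 12], [18, -12], [-60, 12]]
Controllability matrix C = [B  AB  A^2B] = [[2, 2, 11, 0, -58, 12], [3, 2, -9, 0, 18, -12], [-3, 0, 6, -4, -60, 12]]
Take the 3×3 submatrix of C formed by columns 1, 2, 3: [[2, 2, 11], [3, 2, -9], [-3, 0, 6]]. Its determinant is 2·(2·6 - (-9)·0) - 2·(3·6 - (-9)·(-3)) + 11·(3·0 - 2·(-3)) = 2·12 - 2·(-9) + 11·6 = 108 ≠ 0.
So rank(C) ≥ 3; since C has 3 rows, rank(C) = 3.
rank(C) = 3 = n, so the pair (A, B) is completely controllable.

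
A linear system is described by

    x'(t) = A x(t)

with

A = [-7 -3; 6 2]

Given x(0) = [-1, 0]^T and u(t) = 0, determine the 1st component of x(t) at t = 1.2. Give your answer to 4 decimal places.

det(sI - A) = s^2 - (tr A)s + det A, with tr A = (-7) + 2 = -5 and det A = (-7)·2 - (-3)·6 = -14 - (-18) = 4.
So p(s) = det(sI - A) = s^2 + 5s + 4.
Factor s^2 + 5s + 4: two numbers with sum -5 and product 4 are -1 and -4, so s^2 + 5s + 4 = (s + 1)(s + 4).
Hence p(s) = (s + 1) (s + 4), with roots -4, -1.
The eigenvalues -4, -1 are distinct and real, so A is diagonalisable and x(t) = e^{At} x(0) = V diag(e^{λ_i t}) V^{-1} x(0), where the columns of V are the eigenvectors.
λ = -4: A - (-4)I = [[-3, -3], [6, 6]]. Row 1 gives (-3)·v1 + (-3)·v2 = 0, so take v_1 = [1, -1]^T.
λ = -1: A - (-1)I = [[-6, -3], [6, 3]]. Row 1 gives (-6)·v1 + (-3)·v2 = 0, so take v_2 = [1, -2]^T.
V = [v_1 v_2] = [[1, 1], [-1, -2]] has det V = -1, so V^{-1} = adj(V)/det V = [[2, 1], [-1, -1]].
Modal coordinates z(0) = V^{-1} x(0): 2·(-1) + 1·0 = -2; (-1)·(-1) + (-1)·0 = 1; so z(0) = [-2, 1]^T.
x_1(t) = Σ_i (v_i)_1 · z_i(0) · e^{λ_i t} (row 1 of V times the modal terms).
x_1(1.2) = 1·(-2)·e^{-4·1.2} + 1·1·e^{-1·1.2} = (-2)·0.008230 + 1·0.301194 = 0.2847.

0.2847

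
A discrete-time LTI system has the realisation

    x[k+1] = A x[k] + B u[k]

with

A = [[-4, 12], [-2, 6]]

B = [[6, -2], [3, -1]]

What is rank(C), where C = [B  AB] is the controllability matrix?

1

AB = [[12, -4], [6, -2]]
Controllability matrix C = [B  AB] = [[6, -2, 12, -4], [3, -1, 6, -2]]
Every column of C is a scalar multiple of column 1 = [6, 3] (multipliers 1, -1/3, 2, -2/3), so the columns span a one-dimensional space.
C ≠ 0, hence rank(C) = 1.
rank(C) = 1 < n = 2, so the pair (A, B) is not completely controllable.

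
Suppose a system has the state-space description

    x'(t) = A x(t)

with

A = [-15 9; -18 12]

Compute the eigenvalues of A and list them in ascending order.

det(sI - A) = s^2 - (tr A)s + det A, with tr A = (-15) + 12 = -3 and det A = (-15)·12 - 9·(-18) = -180 - (-162) = -18.
So p(s) = det(sI - A) = s^2 + 3s - 18.
Factor s^2 + 3s - 18: two numbers with sum -3 and product -18 are 3 and -6, so s^2 + 3s - 18 = (s - 3)(s + 6).
Hence p(s) = (s - 3) (s + 6), with roots -6, 3.
At least one eigenvalue has non-negative real part, so the system is not asymptotically stable.

-6, 3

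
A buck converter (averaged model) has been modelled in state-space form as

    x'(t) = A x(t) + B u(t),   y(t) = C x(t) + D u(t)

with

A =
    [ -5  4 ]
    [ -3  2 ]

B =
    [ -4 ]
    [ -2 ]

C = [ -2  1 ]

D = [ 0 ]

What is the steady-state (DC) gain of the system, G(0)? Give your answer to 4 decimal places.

G(0) = C(-A)^{-1}B + D = -C A^{-1} B + D.
det A = 2, so A^{-1} = (1/2)·adj(A) = [[1, -2], [3/2, -5/2]]
A^{-1} B = [0, -1]^T
C A^{-1} B = -1
G(0) = D - C A^{-1} B = 0 - (-1) = 1

1.0000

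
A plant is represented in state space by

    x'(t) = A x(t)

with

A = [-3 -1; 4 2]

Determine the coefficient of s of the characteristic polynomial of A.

1

For a 2×2 matrix, det(sI - A) = s^2 - (tr A)s + det A.
tr A = -1, det A = -2.
So p(s) = s^2 + s - 2.
The coefficient of s is 1.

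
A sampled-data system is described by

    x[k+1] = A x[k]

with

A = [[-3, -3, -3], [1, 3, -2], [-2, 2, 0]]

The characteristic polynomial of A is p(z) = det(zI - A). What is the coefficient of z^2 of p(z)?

0

Expand det(zI - A) for the 3×3 matrix.
p(z) = z^3 - 8z + 48.
(Check: constant term = det(-A) = (-1)^3 det A = 48; coefficient of z^2 = -tr A = 0.)
The coefficient of z^2 is 0.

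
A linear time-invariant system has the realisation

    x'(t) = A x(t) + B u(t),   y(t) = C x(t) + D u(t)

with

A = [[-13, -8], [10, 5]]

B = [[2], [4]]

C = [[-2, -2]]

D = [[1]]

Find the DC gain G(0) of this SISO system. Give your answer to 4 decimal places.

G(0) = C(-A)^{-1}B + D = -C A^{-1} B + D.
det A = 15, so A^{-1} = (1/15)·adj(A) = [[1/3, 8/15], [-2/3, -13/15]]
A^{-1} B = [14/5, -24/5]^T
C A^{-1} B = 4
G(0) = D - C A^{-1} B = 1 - (4) = -3

-3.0000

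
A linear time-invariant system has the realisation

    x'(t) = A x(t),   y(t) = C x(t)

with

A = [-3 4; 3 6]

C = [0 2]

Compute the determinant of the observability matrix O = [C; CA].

-12

CA = [[6, 12]]
Observability matrix O = [C; CA] = [[0, 2], [6, 12]]
det(O) = 0·12 - 2·6 = 0 - 12 = -12
Since det(O) ≠ 0, rank(O) = 2 and the system is completely observable.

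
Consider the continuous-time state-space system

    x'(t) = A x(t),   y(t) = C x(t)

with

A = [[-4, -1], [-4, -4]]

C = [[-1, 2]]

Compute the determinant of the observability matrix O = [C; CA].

CA = [[-4, -7]]
Observability matrix O = [C; CA] = [[-1, 2], [-4, -7]]
det(O) = (-1)·(-7) - 2·(-4) = 7 - (-8) = 15
Since det(O) ≠ 0, rank(O) = 2 and the system is completely observable.

15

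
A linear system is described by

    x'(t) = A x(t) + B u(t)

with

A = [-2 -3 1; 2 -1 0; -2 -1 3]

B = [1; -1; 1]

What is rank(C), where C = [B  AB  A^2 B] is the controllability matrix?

AB = [[2], [3], [2]]
A^2B = [[-11], [1], [-1]]
Controllability matrix C = [B  AB  A^2B] = [[1, 2, -11], [-1, 3, 1], [1, 2, -1]]
det(C) = 1·(3·(-1) - 1·2) - 2·((-1)·(-1) - 1·1) + (-11)·((-1)·2 - 3·1) = 1·(-5) - 2·0 + (-11)·(-5) = 50 ≠ 0, so rank(C) = 3.
rank(C) = 3 = n, so the pair (A, B) is completely controllable.

3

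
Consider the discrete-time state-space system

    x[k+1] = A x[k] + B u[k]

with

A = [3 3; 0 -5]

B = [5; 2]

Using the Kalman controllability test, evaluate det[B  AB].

AB = [[21], [-10]]
Controllability matrix C = [B  AB] = [[5, 21], [2, -10]]
det(C) = 5·(-10) - 21·2 = -50 - 42 = -92
Since det(C) ≠ 0, rank(C) = 2 and the system is completely controllable.

-92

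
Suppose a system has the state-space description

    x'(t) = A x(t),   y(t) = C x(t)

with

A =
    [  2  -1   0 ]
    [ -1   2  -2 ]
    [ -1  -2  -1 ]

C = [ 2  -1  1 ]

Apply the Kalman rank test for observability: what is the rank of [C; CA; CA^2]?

CA = [[4, -6, 1]]
CA^2 = [[13, -18, 11]]
Observability matrix O = [C; CA; CA^2] = [[2, -1, 1], [4, -6, 1], [13, -18, 11]]
det(O) = 2·((-6)·11 - 1·(-18)) - (-1)·(4·11 - 1·13) + 1·(4·(-18) - (-6)·13) = 2·(-48) - (-1)·31 + 1·6 = -59 ≠ 0, so rank(O) = 3.
rank(O) = 3 = n, so the pair (A, C) is completely observable.

3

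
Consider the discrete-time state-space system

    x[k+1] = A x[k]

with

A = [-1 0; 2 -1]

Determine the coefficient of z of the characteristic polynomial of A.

For a 2×2 matrix, det(zI - A) = z^2 - (tr A)z + det A.
tr A = -2, det A = 1.
So p(z) = z^2 + 2z + 1.
The coefficient of z is 2.

2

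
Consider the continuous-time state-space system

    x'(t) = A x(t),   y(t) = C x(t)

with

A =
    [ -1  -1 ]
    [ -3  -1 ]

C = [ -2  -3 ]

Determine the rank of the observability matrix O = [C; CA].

CA = [[11, 5]]
Observability matrix O = [C; CA] = [[-2, -3], [11, 5]]
det(O) = (-2)·5 - (-3)·11 = -10 - (-33) = 23 ≠ 0, so rank(O) = 2.
rank(O) = 2 = n, so the pair (A, C) is completely observable.

2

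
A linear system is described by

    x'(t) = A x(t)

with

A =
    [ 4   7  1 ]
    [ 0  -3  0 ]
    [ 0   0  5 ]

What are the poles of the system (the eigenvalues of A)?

-3, 4, 5

det(sI - A) = s^3 - (tr A)s^2 + (M11 + M22 + M33)s - det A, where Mii is the 2×2 principal minor of A obtained by deleting row i and column i.
tr A = 4 + (-3) + 5 = 6; M11 = (-3)·5 - 0·0 = -15 - 0 = -15; M22 = 4·5 - 1·0 = 20 - 0 = 20; M33 = 4·(-3) - 7·0 = -12 - 0 = -12; sum of minors = -7.
det A = 4·((-3)·5 - 0·0) - 7·(0·5 - 0·0) + 1·(0·0 - (-3)·0) = 4·(-15) - 7·0 + 1·0 = -60.
So p(s) = det(sI - A) = s^3 - 6s^2 - 7s + 60.
Rational-root test: any integer root divides 60. Testing small divisors, s = -3 works: p(-3) = -27 + (-54) + 21 + 60 = 0, so (s + 3) is a factor.
Dividing, p(s) = (s + 3)(s^2 - 9s + 20).
Factor s^2 - 9s + 20: two numbers with sum 9 and product 20 are 5 and 4, so s^2 - 9s + 20 = (s - 5)(s - 4).
Hence p(s) = (s - 5) (s - 4) (s + 3), with roots -3, 4, 5.
At least one eigenvalue has non-negative real part, so the system is not asymptotically stable.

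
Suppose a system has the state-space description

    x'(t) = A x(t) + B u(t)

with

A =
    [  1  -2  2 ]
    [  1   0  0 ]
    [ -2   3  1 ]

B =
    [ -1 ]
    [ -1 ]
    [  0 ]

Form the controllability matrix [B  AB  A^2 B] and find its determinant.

AB = [[1], [-1], [-1]]
A^2B = [[1], [1], [-6]]
Controllability matrix C = [B  AB  A^2B] = [[-1, 1, 1], [-1, -1, 1], [0, -1, -6]]
Expanding along the first row, det(C) = (-1)·((-1)·(-6) - 1·(-1)) - 1·((-1)·(-6) - 1·0) + 1·((-1)·(-1) - (-1)·0) = (-1)·7 - 1·6 + 1·1 = -12
Since det(C) ≠ 0, rank(C) = 3 and the system is completely controllable.

-12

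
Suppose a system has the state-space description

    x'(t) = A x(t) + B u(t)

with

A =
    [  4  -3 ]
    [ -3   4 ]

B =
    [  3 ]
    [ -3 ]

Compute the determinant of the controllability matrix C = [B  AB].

0

AB = [[21], [-21]]
Controllability matrix C = [B  AB] = [[3, 21], [-3, -21]]
det(C) = 3·(-21) - 21·(-3) = -63 - (-63) = 0
Since det(C) = 0, rank(C) < 2 and the system is not completely controllable.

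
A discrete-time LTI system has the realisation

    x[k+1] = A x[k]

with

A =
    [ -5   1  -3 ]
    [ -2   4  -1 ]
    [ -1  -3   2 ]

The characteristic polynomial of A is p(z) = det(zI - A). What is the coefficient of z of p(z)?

Expand det(zI - A) for the 3×3 matrix.
p(z) = z^3 - z^2 - 26z + 50.
(Check: constant term = det(-A) = (-1)^3 det A = 50; coefficient of z^2 = -tr A = -1.)
The coefficient of z is -26.

-26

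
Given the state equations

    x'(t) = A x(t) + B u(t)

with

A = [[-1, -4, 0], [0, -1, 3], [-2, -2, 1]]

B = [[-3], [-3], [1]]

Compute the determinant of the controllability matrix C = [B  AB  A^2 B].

2754

AB = [[15], [6], [13]]
A^2B = [[-39], [33], [-29]]
Controllability matrix C = [B  AB  A^2B] = [[-3, 15, -39], [-3, 6, 33], [1, 13, -29]]
Expanding along the first row, det(C) = (-3)·(6·(-29) - 33·13) - 15·((-3)·(-29) - 33·1) + (-39)·((-3)·13 - 6·1) = (-3)·(-603) - 15·54 + (-39)·(-45) = 2754
Since det(C) ≠ 0, rank(C) = 3 and the system is completely controllable.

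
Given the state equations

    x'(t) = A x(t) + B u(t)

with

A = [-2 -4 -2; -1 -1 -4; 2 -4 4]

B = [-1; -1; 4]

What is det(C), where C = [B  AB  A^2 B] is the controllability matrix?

AB = [[-2], [-14], [18]]
A^2B = [[24], [-56], [124]]
Controllability matrix C = [B  AB  A^2B] = [[-1, -2, 24], [-1, -14, -56], [4, 18, 124]]
Expanding along the first row, det(C) = (-1)·((-14)·124 - (-56)·18) - (-2)·((-1)·124 - (-56)·4) + 24·((-1)·18 - (-14)·4) = (-1)·(-728) - (-2)·100 + 24·38 = 1840
Since det(C) ≠ 0, rank(C) = 3 and the system is completely controllable.

1840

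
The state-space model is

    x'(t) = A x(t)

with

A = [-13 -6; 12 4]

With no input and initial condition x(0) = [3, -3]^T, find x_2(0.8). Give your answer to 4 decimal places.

0.1471

det(sI - A) = s^2 - (tr A)s + det A, with tr A = (-13) + 4 = -9 and det A = (-13)·4 - (-6)·12 = -52 - (-72) = 20.
So p(s) = det(sI - A) = s^2 + 9s + 20.
Factor s^2 + 9s + 20: two numbers with sum -9 and product 20 are -4 and -5, so s^2 + 9s + 20 = (s + 4)(s + 5).
Hence p(s) = (s + 4) (s + 5), with roots -5, -4.
The eigenvalues -5, -4 are distinct and real, so A is diagonalisable and x(t) = e^{At} x(0) = V diag(e^{λ_i t}) V^{-1} x(0), where the columns of V are the eigenvectors.
λ = -5: A - (-5)I = [[-8, -6], [12, 9]]. Row 1 gives (-8)·v1 + (-6)·v2 = 0, so take v_1 = [3, -4]^T.
λ = -4: A - (-4)I = [[-9, -6], [12, 8]]. Row 1 gives (-9)·v1 + (-6)·v2 = 0, so take v_2 = [-2, 3]^T.
V = [v_1 v_2] = [[3, -2], [-4, 3]] has det V = 1, so V^{-1} = adj(V)/det V = [[3, 2], [4, 3]].
Modal coordinates z(0) = V^{-1} x(0): 3·3 + 2·(-3) = 3; 4·3 + 3·(-3) = 3; so z(0) = [3, 3]^T.
x_2(t) = Σ_i (v_i)_2 · z_i(0) · e^{λ_i t} (row 2 of V times the modal terms).
x_2(0.8) = (-4)·3·e^{-5·0.8} + 3·3·e^{-4·0.8} = (-12)·0.018316 + 9·0.040762 = 0.1471.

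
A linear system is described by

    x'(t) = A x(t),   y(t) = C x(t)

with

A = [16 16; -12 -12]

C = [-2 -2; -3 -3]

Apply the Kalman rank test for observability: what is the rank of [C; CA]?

CA = [[-8, -8], [-12, -12]]
Observability matrix O = [C; CA] = [[-2, -2], [-3, -3], [-8, -8], [-12, -12]]
Every row of O is a scalar multiple of row 1 = [-2, -2] (multipliers 1, 3/2, 4, 6), so the rows span a one-dimensional space.
O ≠ 0, hence rank(O) = 1.
rank(O) = 1 < n = 2, so the pair (A, C) is not completely observable.

1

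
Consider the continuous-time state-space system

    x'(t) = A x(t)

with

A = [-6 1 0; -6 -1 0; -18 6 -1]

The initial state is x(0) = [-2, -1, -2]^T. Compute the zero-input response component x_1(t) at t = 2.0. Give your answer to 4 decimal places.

det(sI - A) = s^3 - (tr A)s^2 + (M11 + M22 + M33)s - det A, where Mii is the 2×2 principal minor of A obtained by deleting row i and column i.
tr A = (-6) + (-1) + (-1) = -8; M11 = (-1)·(-1) - 0·6 = 1 - 0 = 1; M22 = (-6)·(-1) - 0·(-18) = 6 - 0 = 6; M33 = (-6)·(-1) - 1·(-6) = 6 - (-6) = 12; sum of minors = 19.
det A = (-6)·((-1)·(-1) - 0·6) - 1·((-6)·(-1) - 0·(-18)) + 0·((-6)·6 - (-1)·(-18)) = (-6)·1 - 1·6 + 0·(-54) = -12.
So p(s) = det(sI - A) = s^3 + 8s^2 + 19s + 12.
Rational-root test: any integer root divides 12. Testing small divisors, s = -1 works: p(-1) = -1 + 8 + (-19) + 12 = 0, so (s + 1) is a factor.
Dividing, p(s) = (s + 1)(s^2 + 7s + 12).
Factor s^2 + 7s + 12: two numbers with sum -7 and product 12 are -3 and -4, so s^2 + 7s + 12 = (s + 3)(s + 4).
Hence p(s) = (s + 1) (s + 3) (s + 4), with roots -4, -3, -1.
The eigenvalues -4, -3, -1 are distinct and real, so A is diagonalisable and x(t) = e^{At} x(0) = V diag(e^{λ_i t}) V^{-1} x(0), where the columns of V are the eigenvectors.
λ = -4: A - (-4)I = [[-2, 1, 0], [-6, 3, 0], [-18, 6, 3]]. v must be orthogonal to every row; (row 1) × (row 3) = [3, 6, 6], so take v_1 = [1, 2, 2]^T.
λ = -3: A - (-3)I = [[-3, 1, 0], [-6, 2, 0], [-18, 6, 2]]. v must be orthogonal to every row; (row 1) × (row 3) = [2, 6, 0], so take v_2 = [1, 3, 0]^T.
λ = -1: A - (-1)I = [[-5, 1, 0], [-6, 0, 0], [-18, 6, 0]]. v must be orthogonal to every row; (row 1) × (row 2) = [0, 0, 6], so take v_3 = [0, 0, 1]^T.
V = [v_1 v_2 v_3] = [[1, 1, 0], [2, 3, 0], [2, 0, 1]] has det V = 1, so V^{-1} = adj(V)/det V = [[3, -1, 0], [-2, 1, 0], [-6, 2, 1]].
Modal coordinates z(0) = V^{-1} x(0): 3·(-2) + (-1)·(-1) + 0·(-2) = -5; (-2)·(-2) + 1·(-1) + 0·(-2) = 3; (-6)·(-2) + 2·(-1) + 1·(-2) = 8; so z(0) = [-5, 3, 8]^T.
x_1(t) = Σ_i (v_i)_1 · z_i(0) · e^{λ_i t} (row 1 of V times the modal terms).
x_1(2.0) = 1·(-5)·e^{-4·2.0} + 1·3·e^{-3·2.0} + 0·8·e^{-1·2.0} = (-5)·0.000335 + 3·0.002479 + 0·0.135335 = 0.0058.

0.0058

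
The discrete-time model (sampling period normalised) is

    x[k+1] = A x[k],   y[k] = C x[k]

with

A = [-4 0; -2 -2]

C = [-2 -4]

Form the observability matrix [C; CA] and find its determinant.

48

CA = [[16, 8]]
Observability matrix O = [C; CA] = [[-2, -4], [16, 8]]
det(O) = (-2)·8 - (-4)·16 = -16 - (-64) = 48
Since det(O) ≠ 0, rank(O) = 2 and the system is completely observable.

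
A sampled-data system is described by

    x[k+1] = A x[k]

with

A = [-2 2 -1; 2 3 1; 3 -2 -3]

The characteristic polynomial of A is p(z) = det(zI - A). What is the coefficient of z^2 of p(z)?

Expand det(zI - A) for the 3×3 matrix.
p(z) = z^3 + 2z^2 - 8z - 45.
(Check: constant term = det(-A) = (-1)^3 det A = -45; coefficient of z^2 = -tr A = 2.)
The coefficient of z^2 is 2.

2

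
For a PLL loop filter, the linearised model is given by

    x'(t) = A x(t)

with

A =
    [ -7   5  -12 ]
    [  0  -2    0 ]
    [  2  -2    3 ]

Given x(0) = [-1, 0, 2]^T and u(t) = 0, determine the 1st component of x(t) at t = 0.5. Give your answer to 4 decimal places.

-4.0571

det(sI - A) = s^3 - (tr A)s^2 + (M11 + M22 + M33)s - det A, where Mii is the 2×2 principal minor of A obtained by deleting row i and column i.
tr A = (-7) + (-2) + 3 = -6; M11 = (-2)·3 - 0·(-2) = -6 - 0 = -6; M22 = (-7)·3 - (-12)·2 = -21 - (-24) = 3; M33 = (-7)·(-2) - 5·0 = 14 - 0 = 14; sum of minors = 11.
det A = (-7)·((-2)·3 - 0·(-2)) - 5·(0·3 - 0·2) + (-12)·(0·(-2) - (-2)·2) = (-7)·(-6) - 5·0 + (-12)·4 = -6.
So p(s) = det(sI - A) = s^3 + 6s^2 + 11s + 6.
Rational-root test: any integer root divides 6. Testing small divisors, s = -1 works: p(-1) = -1 + 6 + (-11) + 6 = 0, so (s + 1) is a factor.
Dividing, p(s) = (s + 1)(s^2 + 5s + 6).
Factor s^2 + 5s + 6: two numbers with sum -5 and product 6 are -2 and -3, so s^2 + 5s + 6 = (s + 2)(s + 3).
Hence p(s) = (s + 1) (s + 2) (s + 3), with roots -3, -2, -1.
The eigenvalues -3, -2, -1 are distinct and real, so A is diagonalisable and x(t) = e^{At} x(0) = V diag(e^{λ_i t}) V^{-1} x(0), where the columns of V are the eigenvectors.
λ = -3: A - (-3)I = [[-4, 5, -12], [0, 1, 0], [2, -2, 6]]. v must be orthogonal to every row; (row 1) × (row 2) = [12, 0, -4], so take v_1 = [3, 0, -1]^T.
λ = -2: A - (-2)I = [[-5, 5, -12], [0, 0, 0], [2, -2, 5]]. v must be orthogonal to every row; (row 1) × (row 3) = [1, 1, 0], so take v_2 = [1, 1, 0]^T.
λ = -1: A - (-1)I = [[-6, 5, -12], [0, -1, 0], [2, -2, 4]]. v must be orthogonal to every row; (row 1) × (row 2) = [-12, 0, 6], so take v_3 = [-2, 0, 1]^T.
V = [v_1 v_2 v_3] = [[3, 1, -2], [0, 1, 0], [-1, 0, 1]] has det V = 1, so V^{-1} = adj(V)/det V = [[1, -1, 2], [0, 1, 0], [1, -1, 3]].
Modal coordinates z(0) = V^{-1} x(0): 1·(-1) + (-1)·0 + 2·2 = 3; 0·(-1) + 1·0 + 0·2 = 0; 1·(-1) + (-1)·0 + 3·2 = 5; so z(0) = [3, 0, 5]^T.
x_1(t) = Σ_i (v_i)_1 · z_i(0) · e^{λ_i t} (row 1 of V times the modal terms).
x_1(0.5) = 3·3·e^{-3·0.5} + 1·0·e^{-2·0.5} + (-2)·5·e^{-1·0.5} = 9·0.223130 + 0·0.367879 + (-10)·0.606531 = -4.0571.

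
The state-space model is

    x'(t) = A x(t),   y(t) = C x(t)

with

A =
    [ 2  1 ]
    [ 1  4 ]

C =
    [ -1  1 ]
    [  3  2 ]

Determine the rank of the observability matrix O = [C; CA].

CA = [[-1, 3], [8, 11]]
Observability matrix O = [C; CA] = [[-1, 1], [3, 2], [-1, 3], [8, 11]]
Take the 2×2 submatrix of O formed by rows 1, 2: [[-1, 1], [3, 2]]. Its determinant is (-1)·2 - 1·3 = -2 - 3 = -5 ≠ 0.
So rank(O) ≥ 2; since O has 2 columns, rank(O) = 2.
rank(O) = 2 = n, so the pair (A, C) is completely observable.

2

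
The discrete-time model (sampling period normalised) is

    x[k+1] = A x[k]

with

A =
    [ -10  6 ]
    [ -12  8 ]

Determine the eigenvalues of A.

-4, 2

det(zI - A) = z^2 - (tr A)z + det A, with tr A = (-10) + 8 = -2 and det A = (-10)·8 - 6·(-12) = -80 - (-72) = -8.
So p(z) = det(zI - A) = z^2 + 2z - 8.
Factor z^2 + 2z - 8: two numbers with sum -2 and product -8 are 2 and -4, so z^2 + 2z - 8 = (z - 2)(z + 4).
Hence p(z) = (z - 2) (z + 4), with roots -4, 2.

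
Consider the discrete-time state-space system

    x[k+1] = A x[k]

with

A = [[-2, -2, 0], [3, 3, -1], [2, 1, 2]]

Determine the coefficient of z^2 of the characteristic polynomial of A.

-3

Expand det(zI - A) for the 3×3 matrix.
p(z) = z^3 - 3z^2 + 3z - 2.
(Check: constant term = det(-A) = (-1)^3 det A = -2; coefficient of z^2 = -tr A = -3.)
The coefficient of z^2 is -3.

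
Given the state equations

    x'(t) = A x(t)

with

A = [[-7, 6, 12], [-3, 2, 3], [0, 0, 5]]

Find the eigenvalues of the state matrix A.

-4, -1, 5

det(sI - A) = s^3 - (tr A)s^2 + (M11 + M22 + M33)s - det A, where Mii is the 2×2 principal minor of A obtained by deleting row i and column i.
tr A = (-7) + 2 + 5 = 0; M11 = 2·5 - 3·0 = 10 - 0 = 10; M22 = (-7)·5 - 12·0 = -35 - 0 = -35; M33 = (-7)·2 - 6·(-3) = -14 - (-18) = 4; sum of minors = -21.
det A = (-7)·(2·5 - 3·0) - 6·((-3)·5 - 3·0) + 12·((-3)·0 - 2·0) = (-7)·10 - 6·(-15) + 12·0 = 20.
So p(s) = det(sI - A) = s^3 - 21s - 20.
Rational-root test: any integer root divides -20. Testing small divisors, s = -1 works: p(-1) = -1 + 0 + 21 + (-20) = 0, so (s + 1) is a factor.
Dividing, p(s) = (s + 1)(s^2 - s - 20).
Factor s^2 - s - 20: two numbers with sum 1 and product -20 are 5 and -4, so s^2 - s - 20 = (s - 5)(s + 4).
Hence p(s) = (s - 5) (s + 1) (s + 4), with roots -4, -1, 5.
At least one eigenvalue has non-negative real part, so the system is not asymptotically stable.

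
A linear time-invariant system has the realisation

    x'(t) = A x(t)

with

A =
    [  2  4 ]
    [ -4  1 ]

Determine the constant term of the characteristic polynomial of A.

For a 2×2 matrix, det(sI - A) = s^2 - (tr A)s + det A.
tr A = 3, det A = 18.
So p(s) = s^2 - 3s + 18.
The constant term is 18.

18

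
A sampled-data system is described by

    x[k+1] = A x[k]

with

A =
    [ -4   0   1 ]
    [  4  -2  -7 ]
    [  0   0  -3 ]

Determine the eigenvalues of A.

det(zI - A) = z^3 - (tr A)z^2 + (M11 + M22 + M33)z - det A, where Mii is the 2×2 principal minor of A obtained by deleting row i and column i.
tr A = (-4) + (-2) + (-3) = -9; M11 = (-2)·(-3) - (-7)·0 = 6 - 0 = 6; M22 = (-4)·(-3) - 1·0 = 12 - 0 = 12; M33 = (-4)·(-2) - 0·4 = 8 - 0 = 8; sum of minors = 26.
det A = (-4)·((-2)·(-3) - (-7)·0) - 0·(4·(-3) - (-7)·0) + 1·(4·0 - (-2)·0) = (-4)·6 - 0·(-12) + 1·0 = -24.
So p(z) = det(zI - A) = z^3 + 9z^2 + 26z + 24.
Rational-root test: any integer root divides 24. Testing small divisors, z = -2 works: p(-2) = -8 + 36 + (-52) + 24 = 0, so (z + 2) is a factor.
Dividing, p(z) = (z + 2)(z^2 + 7z + 12).
Factor z^2 + 7z + 12: two numbers with sum -7 and product 12 are -3 and -4, so z^2 + 7z + 12 = (z + 3)(z + 4).
Hence p(z) = (z + 2) (z + 3) (z + 4), with roots -4, -3, -2.

-4, -3, -2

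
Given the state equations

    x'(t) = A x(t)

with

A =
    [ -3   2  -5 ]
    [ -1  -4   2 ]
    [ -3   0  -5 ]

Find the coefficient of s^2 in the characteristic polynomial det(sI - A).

Expand det(sI - A) for the 3×3 matrix.
p(s) = s^3 + 12s^2 + 34s + 22.
(Check: constant term = det(-A) = (-1)^3 det A = 22; coefficient of s^2 = -tr A = 12.)
The coefficient of s^2 is 12.

12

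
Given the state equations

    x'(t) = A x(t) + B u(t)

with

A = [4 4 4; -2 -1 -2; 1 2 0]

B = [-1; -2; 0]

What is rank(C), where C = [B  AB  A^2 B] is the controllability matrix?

AB = [[-12], [4], [-5]]
A^2B = [[-52], [30], [-4]]
Controllability matrix C = [B  AB  A^2B] = [[-1, -12, -52], [-2, 4, 30], [0, -5, -4]]
det(C) = (-1)·(4·(-4) - 30·(-5)) - (-12)·((-2)·(-4) - 30·0) + (-52)·((-2)·(-5) - 4·0) = (-1)·134 - (-12)·8 + (-52)·10 = -558 ≠ 0, so rank(C) = 3.
rank(C) = 3 = n, so the pair (A, B) is completely controllable.

3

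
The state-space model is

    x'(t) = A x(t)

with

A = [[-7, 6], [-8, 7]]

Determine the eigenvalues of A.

-1, 1

det(sI - A) = s^2 - (tr A)s + det A, with tr A = (-7) + 7 = 0 and det A = (-7)·7 - 6·(-8) = -49 - (-48) = -1.
So p(s) = det(sI - A) = s^2 - 1.
Factor s^2 - 1: two numbers with sum 0 and product -1 are 1 and -1, so s^2 - 1 = (s - 1)(s + 1).
Hence p(s) = (s - 1) (s + 1), with roots -1, 1.
At least one eigenvalue has non-negative real part, so the system is not asymptotically stable.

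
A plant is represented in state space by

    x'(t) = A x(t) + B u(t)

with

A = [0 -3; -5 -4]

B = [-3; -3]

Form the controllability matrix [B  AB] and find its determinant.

AB = [[9], [27]]
Controllability matrix C = [B  AB] = [[-3, 9], [-3, 27]]
det(C) = (-3)·27 - 9·(-3) = -81 - (-27) = -54
Since det(C) ≠ 0, rank(C) = 2 and the system is completely controllable.

-54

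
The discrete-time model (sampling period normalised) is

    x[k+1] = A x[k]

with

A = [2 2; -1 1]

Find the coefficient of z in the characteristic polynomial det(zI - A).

-3

For a 2×2 matrix, det(zI - A) = z^2 - (tr A)z + det A.
tr A = 3, det A = 4.
So p(z) = z^2 - 3z + 4.
The coefficient of z is -3.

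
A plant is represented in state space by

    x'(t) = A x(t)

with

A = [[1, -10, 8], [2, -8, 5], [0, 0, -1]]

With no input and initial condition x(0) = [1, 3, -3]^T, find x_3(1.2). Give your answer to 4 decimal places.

det(sI - A) = s^3 - (tr A)s^2 + (M11 + M22 + M33)s - det A, where Mii is the 2×2 principal minor of A obtained by deleting row i and column i.
tr A = 1 + (-8) + (-1) = -8; M11 = (-8)·(-1) - 5·0 = 8 - 0 = 8; M22 = 1·(-1) - 8·0 = -1 - 0 = -1; M33 = 1·(-8) - (-10)·2 = -8 - (-20) = 12; sum of minors = 19.
det A = 1·((-8)·(-1) - 5·0) - (-10)·(2·(-1) - 5·0) + 8·(2·0 - (-8)·0) = 1·8 - (-10)·(-2) + 8·0 = -12.
So p(s) = det(sI - A) = s^3 + 8s^2 + 19s + 12.
Rational-root test: any integer root divides 12. Testing small divisors, s = -1 works: p(-1) = -1 + 8 + (-19) + 12 = 0, so (s + 1) is a factor.
Dividing, p(s) = (s + 1)(s^2 + 7s + 12).
Factor s^2 + 7s + 12: two numbers with sum -7 and product 12 are -3 and -4, so s^2 + 7s + 12 = (s + 3)(s + 4).
Hence p(s) = (s + 1) (s + 3) (s + 4), with roots -4, -3, -1.
The eigenvalues -4, -3, -1 are distinct and real, so A is diagonalisable and x(t) = e^{At} x(0) = V diag(e^{λ_i t}) V^{-1} x(0), where the columns of V are the eigenvectors.
λ = -4: A - (-4)I = [[5, -10, 8], [2, -4, 5], [0, 0, 3]]. v must be orthogonal to every row; (row 1) × (row 2) = [-18, -9, 0], so take v_1 = [2, 1, 0]^T.
λ = -3: A - (-3)I = [[4, -10, 8], [2, -5, 5], [0, 0, 2]]. v must be orthogonal to every row; (row 1) × (row 2) = [-10, -4, 0], so take v_2 = [-5, -2, 0]^T.
λ = -1: A - (-1)I = [[2, -10, 8], [2, -7, 5], [0, 0, 0]]. v must be orthogonal to every row; (row 1) × (row 2) = [6, 6, 6], so take v_3 = [1, 1, 1]^T.
V = [v_1 v_2 v_3] = [[2, -5, 1], [1, -2, 1], [0, 0, 1]] has det V = 1, so V^{-1} = adj(V)/det V = [[-2, 5, -3], [-1, 2, -1], [0, 0, 1]].
Modal coordinates z(0) = V^{-1} x(0): (-2)·1 + 5·3 + (-3)·(-3) = 22; (-1)·1 + 2·3 + (-1)·(-3) = 8; 0·1 + 0·3 + 1·(-3) = -3; so z(0) = [22, 8, -3]^T.
x_3(t) = Σ_i (v_i)_3 · z_i(0) · e^{λ_i t} (row 3 of V times the modal terms).
x_3(1.2) = 0·22·e^{-4·1.2} + 0·8·e^{-3·1.2} + 1·(-3)·e^{-1·1.2} = 0·0.008230 + 0·0.027324 + (-3)·0.301194 = -0.9036.

-0.9036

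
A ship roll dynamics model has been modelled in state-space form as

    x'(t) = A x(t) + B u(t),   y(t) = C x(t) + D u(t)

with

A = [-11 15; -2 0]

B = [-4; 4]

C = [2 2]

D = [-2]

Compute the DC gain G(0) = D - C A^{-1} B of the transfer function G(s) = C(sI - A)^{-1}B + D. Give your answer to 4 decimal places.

G(0) = C(-A)^{-1}B + D = -C A^{-1} B + D.
det A = 30, so A^{-1} = (1/30)·adj(A) = [[0, -1/2], [1/15, -11/30]]
A^{-1} B = [-2, -26/15]^T
C A^{-1} B = -112/15
G(0) = D - C A^{-1} B = -2 - (-112/15) = 82/15 ≈ 5.4667

5.4667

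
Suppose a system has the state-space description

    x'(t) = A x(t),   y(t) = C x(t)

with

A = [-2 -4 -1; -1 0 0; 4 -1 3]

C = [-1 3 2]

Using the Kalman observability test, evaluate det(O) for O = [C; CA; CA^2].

CA = [[7, 2, 7]]
CA^2 = [[12, -35, 14]]
Observability matrix O = [C; CA; CA^2] = [[-1, 3, 2], [7, 2, 7], [12, -35, 14]]
Expanding along the first row, det(O) = (-1)·(2·14 - 7·(-35)) - 3·(7·14 - 7·12) + 2·(7·(-35) - 2·12) = (-1)·273 - 3·14 + 2·(-269) = -853
Since det(O) ≠ 0, rank(O) = 3 and the system is completely observable.

-853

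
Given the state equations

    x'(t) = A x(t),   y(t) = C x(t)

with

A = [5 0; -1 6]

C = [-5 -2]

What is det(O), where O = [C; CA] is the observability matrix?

14

CA = [[-23, -12]]
Observability matrix O = [C; CA] = [[-5, -2], [-23, -12]]
det(O) = (-5)·(-12) - (-2)·(-23) = 60 - 46 = 14
Since det(O) ≠ 0, rank(O) = 2 and the system is completely observable.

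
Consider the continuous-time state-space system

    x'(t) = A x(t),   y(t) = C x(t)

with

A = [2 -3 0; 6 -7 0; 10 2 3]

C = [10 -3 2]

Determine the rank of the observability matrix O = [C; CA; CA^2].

CA = [[22, -5, 6]]
CA^2 = [[74, -19, 18]]
Observability matrix O = [C; CA; CA^2] = [[10, -3, 2], [22, -5, 6], [74, -19, 18]]
The columns c1, c2, c3 of O are linearly dependent: -c1 - 2·c2 + 2·c3 = 0 (check each entry), so rank(O) ≤ 2.
The 2×2 minor from rows 1, 2, columns 1, 2 is 10·(-5) - (-3)·22 = -50 - (-66) = 16 ≠ 0, so rank(O) = 2.
rank(O) = 2 < n = 3, so the pair (A, C) is not completely observable.

2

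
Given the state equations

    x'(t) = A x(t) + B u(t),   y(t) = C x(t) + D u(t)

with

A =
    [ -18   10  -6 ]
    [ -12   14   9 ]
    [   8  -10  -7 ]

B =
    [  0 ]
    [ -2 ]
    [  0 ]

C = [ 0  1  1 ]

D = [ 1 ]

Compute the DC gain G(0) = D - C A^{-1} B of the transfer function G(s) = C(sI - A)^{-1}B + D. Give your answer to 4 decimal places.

-5.1667

G(0) = C(-A)^{-1}B + D = -C A^{-1} B + D.
det A = -24, so A^{-1} = (1/-24)·adj(A) = [[1/3, -65/12, -29/4], [1/2, -29/4, -39/4], [-1/3, 25/6, 11/2]]
A^{-1} B = [65/6, 29/2, -25/3]^T
C A^{-1} B = 37/6
G(0) = D - C A^{-1} B = 1 - (37/6) = -31/6 ≈ -5.1667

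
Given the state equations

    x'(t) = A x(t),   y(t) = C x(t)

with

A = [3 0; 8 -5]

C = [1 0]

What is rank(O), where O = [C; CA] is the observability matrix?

CA = [[3, 0]]
Observability matrix O = [C; CA] = [[1, 0], [3, 0]]
Every row of O is a scalar multiple of row 1 = [1, 0] (multipliers 1, 3), so the rows span a one-dimensional space.
O ≠ 0, hence rank(O) = 1.
rank(O) = 1 < n = 2, so the pair (A, C) is not completely observable.

1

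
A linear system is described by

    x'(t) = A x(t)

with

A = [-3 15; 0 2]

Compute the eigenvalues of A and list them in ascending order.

-3, 2

det(sI - A) = s^2 - (tr A)s + det A, with tr A = (-3) + 2 = -1 and det A = (-3)·2 - 15·0 = -6 - 0 = -6.
So p(s) = det(sI - A) = s^2 + s - 6.
Factor s^2 + s - 6: two numbers with sum -1 and product -6 are 2 and -3, so s^2 + s - 6 = (s - 2)(s + 3).
Hence p(s) = (s - 2) (s + 3), with roots -3, 2.
At least one eigenvalue has non-negative real part, so the system is not asymptotically stable.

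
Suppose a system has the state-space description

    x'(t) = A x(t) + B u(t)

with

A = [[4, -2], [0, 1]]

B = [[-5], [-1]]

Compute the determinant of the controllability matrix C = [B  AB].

-13

AB = [[-18], [-1]]
Controllability matrix C = [B  AB] = [[-5, -18], [-1, -1]]
det(C) = (-5)·(-1) - (-18)·(-1) = 5 - 18 = -13
Since det(C) ≠ 0, rank(C) = 2 and the system is completely controllable.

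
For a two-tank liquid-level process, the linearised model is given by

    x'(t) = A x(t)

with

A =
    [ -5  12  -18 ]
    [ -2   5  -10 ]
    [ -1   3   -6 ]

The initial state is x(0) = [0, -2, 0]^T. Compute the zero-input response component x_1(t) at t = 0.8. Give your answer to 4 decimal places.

det(sI - A) = s^3 - (tr A)s^2 + (M11 + M22 + M33)s - det A, where Mii is the 2×2 principal minor of A obtained by deleting row i and column i.
tr A = (-5) + 5 + (-6) = -6; M11 = 5·(-6) - (-10)·3 = -30 - (-30) = 0; M22 = (-5)·(-6) - (-18)·(-1) = 30 - 18 = 12; M33 = (-5)·5 - 12·(-2) = -25 - (-24) = -1; sum of minors = 11.
det A = (-5)·(5·(-6) - (-10)·3) - 12·((-2)·(-6) - (-10)·(-1)) + (-18)·((-2)·3 - 5·(-1)) = (-5)·0 - 12·2 + (-18)·(-1) = -6.
So p(s) = det(sI - A) = s^3 + 6s^2 + 11s + 6.
Rational-root test: any integer root divides 6. Testing small divisors, s = -1 works: p(-1) = -1 + 6 + (-11) + 6 = 0, so (s + 1) is a factor.
Dividing, p(s) = (s + 1)(s^2 + 5s + 6).
Factor s^2 + 5s + 6: two numbers with sum -5 and product 6 are -2 and -3, so s^2 + 5s + 6 = (s + 2)(s + 3).
Hence p(s) = (s + 1) (s + 2) (s + 3), with roots -3, -2, -1.
The eigenvalues -3, -2, -1 are distinct and real, so A is diagonalisable and x(t) = e^{At} x(0) = V diag(e^{λ_i t}) V^{-1} x(0), where the columns of V are the eigenvectors.
λ = -3: A - (-3)I = [[-2, 12, -18], [-2, 8, -10], [-1, 3, -3]]. v must be orthogonal to every row; (row 1) × (row 2) = [24, 16, 8], so take v_1 = [3, 2, 1]^T.
λ = -2: A - (-2)I = [[-3, 12, -18], [-2, 7, -10], [-1, 3, -4]]. v must be orthogonal to every row; (row 1) × (row 2) = [6, 6, 3], so take v_2 = [2, 2, 1]^T.
λ = -1: A - (-1)I = [[-4, 12, -18], [-2, 6, -10], [-1, 3, -5]]. v must be orthogonal to every row; (row 1) × (row 2) = [-12, -4, 0], so take v_3 = [-3, -1, 0]^T.
V = [v_1 v_2 v_3] = [[3, 2, -3], [2, 2, -1], [1, 1, 0]] has det V = 1, so V^{-1} = adj(V)/det V = [[1, -3, 4], [-1, 3, -3], [0, -1, 2]].
Modal coordinates z(0) = V^{-1} x(0): 1·0 + (-3)·(-2) + 4·0 = 6; (-1)·0 + 3·(-2) + (-3)·0 = -6; 0·0 + (-1)·(-2) + 2·0 = 2; so z(0) = [6, -6, 2]^T.
x_1(t) = Σ_i (v_i)_1 · z_i(0) · e^{λ_i t} (row 1 of V times the modal terms).
x_1(0.8) = 3·6·e^{-3·0.8} + 2·(-6)·e^{-2·0.8} + (-3)·2·e^{-1·0.8} = 18·0.090718 + (-12)·0.201897 + (-6)·0.449329 = -3.4858.

-3.4858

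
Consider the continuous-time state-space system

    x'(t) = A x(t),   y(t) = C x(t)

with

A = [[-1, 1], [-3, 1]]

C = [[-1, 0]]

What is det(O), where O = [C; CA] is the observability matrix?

CA = [[1, -1]]
Observability matrix O = [C; CA] = [[-1, 0], [1, -1]]
det(O) = (-1)·(-1) - 0·1 = 1 - 0 = 1
Since det(O) ≠ 0, rank(O) = 2 and the system is completely observable.

1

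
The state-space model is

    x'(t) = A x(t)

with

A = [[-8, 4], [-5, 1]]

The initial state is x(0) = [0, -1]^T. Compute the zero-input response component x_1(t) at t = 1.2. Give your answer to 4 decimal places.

-0.0764

det(sI - A) = s^2 - (tr A)s + det A, with tr A = (-8) + 1 = -7 and det A = (-8)·1 - 4·(-5) = -8 - (-20) = 12.
So p(s) = det(sI - A) = s^2 + 7s + 12.
Factor s^2 + 7s + 12: two numbers with sum -7 and product 12 are -3 and -4, so s^2 + 7s + 12 = (s + 3)(s + 4).
Hence p(s) = (s + 3) (s + 4), with roots -4, -3.
The eigenvalues -4, -3 are distinct and real, so A is diagonalisable and x(t) = e^{At} x(0) = V diag(e^{λ_i t}) V^{-1} x(0), where the columns of V are the eigenvectors.
λ = -4: A - (-4)I = [[-4, 4], [-5, 5]]. Row 1 gives (-4)·v1 + 4·v2 = 0, so take v_1 = [1, 1]^T.
λ = -3: A - (-3)I = [[-5, 4], [-5, 4]]. Row 1 gives (-5)·v1 + 4·v2 = 0, so take v_2 = [4, 5]^T.
V = [v_1 v_2] = [[1, 4], [1, 5]] has det V = 1, so V^{-1} = adj(V)/det V = [[5, -4], [-1, 1]].
Modal coordinates z(0) = V^{-1} x(0): 5·0 + (-4)·(-1) = 4; (-1)·0 + 1·(-1) = -1; so z(0) = [4, -1]^T.
x_1(t) = Σ_i (v_i)_1 · z_i(0) · e^{λ_i t} (row 1 of V times the modal terms).
x_1(1.2) = 1·4·e^{-4·1.2} + 4·(-1)·e^{-3·1.2} = 4·0.008230 + (-4)·0.027324 = -0.0764.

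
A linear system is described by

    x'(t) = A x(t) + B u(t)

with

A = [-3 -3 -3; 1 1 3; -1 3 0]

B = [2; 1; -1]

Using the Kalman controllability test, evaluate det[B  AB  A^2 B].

AB = [[-6], [0], [1]]
A^2B = [[15], [-3], [6]]
Controllability matrix C = [B  AB  A^2B] = [[2, -6, 15], [1, 0, -3], [-1, 1, 6]]
Expanding along the first row, det(C) = 2·(0·6 - (-3)·1) - (-6)·(1·6 - (-3)·(-1)) + 15·(1·1 - 0·(-1)) = 2·3 - (-6)·3 + 15·1 = 39
Since det(C) ≠ 0, rank(C) = 3 and the system is completely controllable.

39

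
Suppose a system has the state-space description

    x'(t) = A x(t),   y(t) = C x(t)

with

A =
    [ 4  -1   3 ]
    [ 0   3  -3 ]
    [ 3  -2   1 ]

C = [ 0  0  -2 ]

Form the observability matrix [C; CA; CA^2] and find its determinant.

24

CA = [[-6, 4, -2]]
CA^2 = [[-30, 22, -32]]
Observability matrix O = [C; CA; CA^2] = [[0, 0, -2], [-6, 4, -2], [-30, 22, -32]]
Expanding along the first row, det(O) = 0·(4·(-32) - (-2)·22) - 0·((-6)·(-32) - (-2)·(-30)) + (-2)·((-6)·22 - 4·(-30)) = 0·(-84) - 0·132 + (-2)·(-12) = 24
Since det(O) ≠ 0, rank(O) = 3 and the system is completely observable.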